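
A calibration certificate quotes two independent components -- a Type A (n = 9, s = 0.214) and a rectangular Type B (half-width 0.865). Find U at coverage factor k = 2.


u_A = s / sqrt(n) = 0.214 / sqrt(9) = 0.071333333
u_B = half_width / sqrt(3) = 0.865 / sqrt(3) = 0.49940798
uc = sqrt(u_A^2 + u_B^2) = sqrt(0.071333333^2 + 0.49940798^2) = 0.50447673
U = k * uc = 2 * 0.50447673
U = 1.0090

1.0090


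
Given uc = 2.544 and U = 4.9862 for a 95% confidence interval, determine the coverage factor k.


k = U / uc
k = 4.9862 / 2.544
k = 1.96

1.96


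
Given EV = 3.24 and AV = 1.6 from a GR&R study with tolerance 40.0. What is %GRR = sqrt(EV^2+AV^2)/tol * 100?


GRR = sqrt(EV^2 + AV^2) = sqrt(3.24^2 + 1.6^2) = 3.6135301
%GRR = GRR / tol * 100 = 3.6135301 / 40.0 * 100
%GRR = 9.0338

9.0338


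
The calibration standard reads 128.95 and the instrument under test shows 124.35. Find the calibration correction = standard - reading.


Correction = standard - reading
= 128.95 - 124.35
= 4.6000

4.6000


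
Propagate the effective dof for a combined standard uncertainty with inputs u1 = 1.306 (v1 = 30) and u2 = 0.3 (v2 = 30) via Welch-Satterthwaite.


uc = sqrt(u1^2 + u2^2) = sqrt(1.306^2 + 0.3^2) = 1.3400134
v_eff = uc^4 / (u1^4/v1 + u2^4/v2)
= 1.3400134^4 / (1.306^4/30 + 0.3^4/30)
= 3.2243083 / 0.097243139
v_eff = 33.1572

33.1572


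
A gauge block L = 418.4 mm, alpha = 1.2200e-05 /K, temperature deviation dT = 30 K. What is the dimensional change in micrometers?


dL = L * alpha * dT
= 418.4 * 1.2200e-05 * 30
= 0.1531344 mm
dL_um = 0.1531344 * 1000 = 153.1344 um

153.1344


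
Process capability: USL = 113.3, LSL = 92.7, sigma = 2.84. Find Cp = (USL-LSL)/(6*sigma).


Cp = (USL - LSL) / (6 * sigma)
= (113.3 - 92.7) / (6 * 2.84)
= 20.6000 / 17.0400
= 1.2089

1.2089


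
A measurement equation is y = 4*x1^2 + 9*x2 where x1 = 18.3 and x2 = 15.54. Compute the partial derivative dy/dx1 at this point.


y = 4*x1^2 + 9*x2
dy/dx1 = 2*4*x1
Evaluate at x1 = 18.3: c1 = 8 * 18.3
c1 = 146.4000

146.4000


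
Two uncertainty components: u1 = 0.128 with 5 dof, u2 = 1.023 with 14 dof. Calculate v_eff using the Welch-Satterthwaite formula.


uc = sqrt(u1^2 + u2^2) = sqrt(0.128^2 + 1.023^2) = 1.0309767
v_eff = uc^4 / (u1^4/v1 + u2^4/v2)
= 1.0309767^4 / (0.128^4/5 + 1.023^4/14)
= 1.129784 / 0.078283898
v_eff = 14.4319

14.4319


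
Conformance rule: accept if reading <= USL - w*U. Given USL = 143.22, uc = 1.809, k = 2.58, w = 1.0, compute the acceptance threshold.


U = k * uc = 2.58 * 1.809 = 4.66722
guard band g = w * U = 1.0 * 4.66722 = 4.66722
AL = USL - g = 143.22 - 4.66722
AL = 138.5528

138.5528


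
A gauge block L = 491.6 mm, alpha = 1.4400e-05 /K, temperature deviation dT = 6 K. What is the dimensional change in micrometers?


dL = L * alpha * dT
= 491.6 * 1.4400e-05 * 6
= 0.0424742 mm
dL_um = 0.0424742 * 1000 = 42.4742 um

42.4742


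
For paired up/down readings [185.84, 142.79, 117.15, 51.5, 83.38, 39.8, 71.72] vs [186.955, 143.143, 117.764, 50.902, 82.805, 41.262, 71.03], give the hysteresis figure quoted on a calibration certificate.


|185.84 - 186.955| = 1.1150
|142.79 - 143.143| = 0.3530
|117.15 - 117.764| = 0.6140
|51.5 - 50.902| = 0.5980
|83.38 - 82.805| = 0.5750
|39.8 - 41.262| = 1.4620
|71.72 - 71.03| = 0.6900
hysteresis = max(diffs) = 1.4620

1.4620


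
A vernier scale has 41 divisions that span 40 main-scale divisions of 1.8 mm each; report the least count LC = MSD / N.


LC = MSD / n_div
= 1.8 / 41
= 0.0439

0.0439


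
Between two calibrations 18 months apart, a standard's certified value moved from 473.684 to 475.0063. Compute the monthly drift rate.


rate = (v2 - v1) / months
= (475.0063 - 473.684) / 18
= 1.3223 / 18
= 0.0735

0.0735


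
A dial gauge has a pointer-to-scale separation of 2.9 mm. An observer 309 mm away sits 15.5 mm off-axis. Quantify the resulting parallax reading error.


error = h * offset / d
= 2.9 * 15.5 / 309
= 0.1455

0.1455


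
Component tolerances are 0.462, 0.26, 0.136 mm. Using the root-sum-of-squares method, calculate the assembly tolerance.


RSS = sqrt(0.462^2 + 0.26^2 + 0.136^2)
= sqrt(0.29954)
= 0.5473

0.5473


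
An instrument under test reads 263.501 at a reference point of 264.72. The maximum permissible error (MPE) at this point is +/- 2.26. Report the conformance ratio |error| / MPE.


e = indication - reference = 263.501 - 264.72 = -1.2190
|e| = 1.2190
ratio = |e| / MPE = 1.2190 / 2.26
ratio = 0.5394

0.5394


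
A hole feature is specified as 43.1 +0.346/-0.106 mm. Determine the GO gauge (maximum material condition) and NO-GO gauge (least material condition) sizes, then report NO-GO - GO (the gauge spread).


GO = nominal - lower_tol (smallest hole = maximum material condition)
GO = 43.1 - 0.106 = 42.994
NO-GO = nominal + upper_tol (largest hole = least material condition)
NO-GO = 43.1 + 0.346 = 43.446
spread = NO-GO - GO = 43.446 - 42.994 = 0.4520

0.4520


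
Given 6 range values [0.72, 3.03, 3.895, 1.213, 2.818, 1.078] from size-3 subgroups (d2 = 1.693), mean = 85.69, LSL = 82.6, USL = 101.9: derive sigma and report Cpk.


R_bar = (0.72 + 3.03 + 3.895 + 1.213 + 2.818 + 1.078) / 6 = 2.1256667
sigma = R_bar / d2 = 2.1256667 / 1.693 = 1.2555621
Cp = (USL - LSL)/(6*sigma) = (101.9 - 82.6)/(6*1.2555621) = 2.5619
Cpu = (101.9 - 85.69)/(3*1.2555621) = 4.3035
Cpl = (85.69 - 82.6)/(3*1.2555621) = 0.8203
Cpk = min(Cpu, Cpl) = 0.8203

0.8203


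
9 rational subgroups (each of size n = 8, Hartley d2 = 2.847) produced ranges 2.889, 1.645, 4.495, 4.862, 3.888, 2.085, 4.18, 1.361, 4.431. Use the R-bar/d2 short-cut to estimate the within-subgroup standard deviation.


R_bar = (2.889 + 1.645 + 4.495 + 4.862 + 3.888 + 2.085 + 4.18 + 1.361 + 4.431) / 9
R_bar = 29.836 / 9 = 3.3151111
sigma_hat = R_bar / d2 = 3.3151111 / 2.847 = 1.1644

1.1644


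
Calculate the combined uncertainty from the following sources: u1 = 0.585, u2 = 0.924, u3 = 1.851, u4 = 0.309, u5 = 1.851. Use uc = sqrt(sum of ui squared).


uc = sqrt(0.585^2 + 0.924^2 + 1.851^2 + 0.309^2 + 1.851^2)
uc = sqrt(8.143884)
uc = 2.8537

2.8537


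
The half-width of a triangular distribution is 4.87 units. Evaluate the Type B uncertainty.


u_B = half_width / sqrt(6)
u_B = 4.87 / 2.4494897
u_B = 1.9882

1.9882


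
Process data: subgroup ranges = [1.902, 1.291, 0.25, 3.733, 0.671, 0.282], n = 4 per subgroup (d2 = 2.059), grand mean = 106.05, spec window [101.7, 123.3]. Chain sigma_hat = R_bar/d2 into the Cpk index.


R_bar = (1.902 + 1.291 + 0.25 + 3.733 + 0.671 + 0.282) / 6 = 1.3548333
sigma = R_bar / d2 = 1.3548333 / 2.059 = 0.65800549
Cp = (USL - LSL)/(6*sigma) = (123.3 - 101.7)/(6*0.65800549) = 5.4711
Cpu = (123.3 - 106.05)/(3*0.65800549) = 8.7385
Cpl = (106.05 - 101.7)/(3*0.65800549) = 2.2036
Cpk = min(Cpu, Cpl) = 2.2036

2.2036


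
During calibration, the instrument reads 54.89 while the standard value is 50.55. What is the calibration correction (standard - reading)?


Correction = standard - reading
= 50.55 - 54.89
= -4.3400

-4.3400


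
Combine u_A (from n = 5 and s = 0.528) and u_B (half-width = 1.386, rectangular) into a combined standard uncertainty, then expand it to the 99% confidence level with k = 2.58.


u_A = s / sqrt(n) = 0.528 / sqrt(5) = 0.23612878
u_B = half_width / sqrt(3) = 1.386 / sqrt(3) = 0.80020747
uc = sqrt(u_A^2 + u_B^2) = sqrt(0.23612878^2 + 0.80020747^2) = 0.83431936
U = k * uc = 2.58 * 0.83431936
U = 2.1525

2.1525


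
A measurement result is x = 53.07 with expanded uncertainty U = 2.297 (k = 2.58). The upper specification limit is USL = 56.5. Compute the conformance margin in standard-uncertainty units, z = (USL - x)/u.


u = U / k = 2.297 / 2.58 = 0.89031008
margin = |USL - x| = |56.5 - 53.07| = 3.43
z = margin / u = 3.43 / 0.89031008
z = 3.8526

3.8526


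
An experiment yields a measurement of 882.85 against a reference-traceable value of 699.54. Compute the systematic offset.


Systematic error = measured - true
= 882.85 - 699.54
= 183.3100

183.3100


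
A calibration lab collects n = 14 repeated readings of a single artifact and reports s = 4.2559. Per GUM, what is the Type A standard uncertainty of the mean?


u_A = s / sqrt(n)
u_A = 4.2559 / sqrt(14)
u_A = 4.2559 / 3.7416574
u_A = 1.1374

1.1374


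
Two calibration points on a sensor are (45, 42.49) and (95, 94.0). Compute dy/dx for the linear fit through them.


slope = (y2 - y1) / (x2 - x1)
= (94.0 - 42.49) / (95 - 45)
= 51.5100 / 50
= 1.0302

1.0302


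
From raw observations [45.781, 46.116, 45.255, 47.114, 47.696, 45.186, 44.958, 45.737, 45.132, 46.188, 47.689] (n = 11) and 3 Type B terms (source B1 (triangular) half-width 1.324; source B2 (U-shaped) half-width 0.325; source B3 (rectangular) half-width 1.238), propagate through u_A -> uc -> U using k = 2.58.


mean = (45.781 + 46.116 + 45.255 + 47.114 + 47.696 + 45.186 + 44.958 + 45.737 + 45.132 + 46.188 + 47.689) / 11 = 46.07745455
s = sqrt(sum((x - mean)^2)/(n-1)) = 1.006324
u_A = s / sqrt(n) = 1.006324 / sqrt(11) = 0.3034181
u_B1 = 1.324 / sqrt(6) = 0.54052074
u_B2 = 0.325 / sqrt(2) = 0.2298097
u_B3 = 1.238 / sqrt(3) = 0.71475963
uc = sqrt(0.3034181^2 + 0.54052074^2 + 0.2298097^2 + 0.71475963^2) = 0.97361134
U = k * uc = 2.58 * 0.97361134
U = 2.5119

2.5119


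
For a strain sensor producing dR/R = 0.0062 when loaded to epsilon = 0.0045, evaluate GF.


GF = (dR/R) / epsilon
= 0.0062 / 0.0045
= 1.3778

1.3778


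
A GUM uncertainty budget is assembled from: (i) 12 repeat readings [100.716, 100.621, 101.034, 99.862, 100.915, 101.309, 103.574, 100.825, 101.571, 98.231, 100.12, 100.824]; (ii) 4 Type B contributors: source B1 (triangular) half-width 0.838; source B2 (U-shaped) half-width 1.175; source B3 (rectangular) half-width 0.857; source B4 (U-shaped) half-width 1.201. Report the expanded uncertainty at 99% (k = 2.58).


mean = (100.716 + 100.621 + 101.034 + 99.862 + 100.915 + 101.309 + 103.574 + 100.825 + 101.571 + 98.231 + 100.12 + 100.824) / 12 = 100.8001667
s = sqrt(sum((x - mean)^2)/(n-1)) = 1.2284092
u_A = s / sqrt(n) = 1.2284092 / sqrt(12) = 0.35461119
u_B1 = 0.838 / sqrt(6) = 0.34211207
u_B2 = 1.175 / sqrt(2) = 0.83085047
u_B3 = 0.857 / sqrt(3) = 0.49478918
u_B4 = 1.201 / sqrt(2) = 0.84923524
uc = sqrt(0.35461119^2 + 0.34211207^2 + 0.83085047^2 + 0.49478918^2 + 0.84923524^2) = 1.3780853
U = k * uc = 2.58 * 1.3780853
U = 3.5555

3.5555


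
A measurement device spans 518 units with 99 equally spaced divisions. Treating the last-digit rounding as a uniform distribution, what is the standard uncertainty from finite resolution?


resolution = range / divisions
resolution = 518 / 99 = 5.2323232
u_res = resolution / (2*sqrt(3))
u_res = 5.2323232 / 3.4641016
u_res = 1.5104

1.5104


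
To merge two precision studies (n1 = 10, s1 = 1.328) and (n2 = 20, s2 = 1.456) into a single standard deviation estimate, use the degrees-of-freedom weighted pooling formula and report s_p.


s_p = sqrt(((n1-1)*s1^2 + (n2-1)*s2^2) / (n1+n2-2))
numerator = (10-1)*1.328^2 + (20-1)*1.456^2 = 15.872256 + 40.278784 = 56.15104
denominator = 10 + 20 - 2 = 28
s_p^2 = 56.15104 / 28 = 2.0053943
s_p = sqrt(2.0053943) = 1.4161

1.4161


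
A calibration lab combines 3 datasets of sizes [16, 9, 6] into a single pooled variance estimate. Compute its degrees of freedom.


nu = sum_i (n_i - 1)
nu = ((16 - 1) + (9 - 1) + (6 - 1))
nu = 15 + 8 + 5
nu = 28

28


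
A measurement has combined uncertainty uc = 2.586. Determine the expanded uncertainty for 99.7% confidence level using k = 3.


U = k * uc
U = 3 * 2.586
U = 7.7580

7.7580


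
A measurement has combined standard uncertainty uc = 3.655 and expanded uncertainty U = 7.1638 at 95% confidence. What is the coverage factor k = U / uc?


k = U / uc
k = 7.1638 / 3.655
k = 1.96

1.96


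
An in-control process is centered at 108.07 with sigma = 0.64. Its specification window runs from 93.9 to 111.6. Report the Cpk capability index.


Cpu = (USL - mean) / (3*sigma) = (111.6 - 108.07) / (3*0.64) = 1.8385
Cpl = (mean - LSL) / (3*sigma) = (108.07 - 93.9) / (3*0.64) = 7.3802
Cpk = min(Cpu, Cpl) = 1.8385

1.8385


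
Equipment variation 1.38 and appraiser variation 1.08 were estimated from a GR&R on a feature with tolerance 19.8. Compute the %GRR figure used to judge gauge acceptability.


GRR = sqrt(EV^2 + AV^2) = sqrt(1.38^2 + 1.08^2) = 1.7523698
%GRR = GRR / tol * 100 = 1.7523698 / 19.8 * 100
%GRR = 8.8504

8.8504


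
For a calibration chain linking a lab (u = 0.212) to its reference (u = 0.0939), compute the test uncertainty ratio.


TUR = u_lab / u_ref
= 0.212 / 0.0939
= 2.2577

2.2577


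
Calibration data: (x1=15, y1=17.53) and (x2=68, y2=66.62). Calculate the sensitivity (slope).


slope = (y2 - y1) / (x2 - x1)
= (66.62 - 17.53) / (68 - 15)
= 49.0900 / 53
= 0.9262

0.9262


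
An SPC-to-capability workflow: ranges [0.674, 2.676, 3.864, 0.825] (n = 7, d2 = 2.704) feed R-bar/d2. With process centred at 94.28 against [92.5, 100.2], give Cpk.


R_bar = (0.674 + 2.676 + 3.864 + 0.825) / 4 = 2.00975
sigma = R_bar / d2 = 2.00975 / 2.704 = 0.74325074
Cp = (USL - LSL)/(6*sigma) = (100.2 - 92.5)/(6*0.74325074) = 1.7266
Cpu = (100.2 - 94.28)/(3*0.74325074) = 2.6550
Cpl = (94.28 - 92.5)/(3*0.74325074) = 0.7983
Cpk = min(Cpu, Cpl) = 0.7983

0.7983


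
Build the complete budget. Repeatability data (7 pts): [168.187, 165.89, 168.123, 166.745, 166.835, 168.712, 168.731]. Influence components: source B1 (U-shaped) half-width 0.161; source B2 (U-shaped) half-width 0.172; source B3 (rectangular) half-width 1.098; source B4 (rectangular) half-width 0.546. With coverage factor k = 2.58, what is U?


mean = (168.187 + 165.89 + 168.123 + 166.745 + 166.835 + 168.712 + 168.731) / 7 = 167.6032857
s = sqrt(sum((x - mean)^2)/(n-1)) = 1.1086085
u_A = s / sqrt(n) = 1.1086085 / sqrt(7) = 0.41901463
u_B1 = 0.161 / sqrt(2) = 0.11384419
u_B2 = 0.172 / sqrt(2) = 0.12162237
u_B3 = 1.098 / sqrt(3) = 0.6339306
u_B4 = 0.546 / sqrt(3) = 0.31523325
uc = sqrt(0.41901463^2 + 0.11384419^2 + 0.12162237^2 + 0.6339306^2 + 0.31523325^2) = 0.83938416
U = k * uc = 2.58 * 0.83938416
U = 2.1656

2.1656


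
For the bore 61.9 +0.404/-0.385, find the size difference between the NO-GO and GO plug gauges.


GO = nominal - lower_tol (smallest hole = maximum material condition)
GO = 61.9 - 0.385 = 61.515
NO-GO = nominal + upper_tol (largest hole = least material condition)
NO-GO = 61.9 + 0.404 = 62.304
spread = NO-GO - GO = 62.304 - 61.515 = 0.7890

0.7890


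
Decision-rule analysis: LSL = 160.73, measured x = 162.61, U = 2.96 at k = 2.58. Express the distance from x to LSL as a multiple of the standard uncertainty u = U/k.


u = U / k = 2.96 / 2.58 = 1.1472868
margin = |LSL - x| = |160.73 - 162.61| = 1.88
z = margin / u = 1.88 / 1.1472868
z = 1.6386

1.6386


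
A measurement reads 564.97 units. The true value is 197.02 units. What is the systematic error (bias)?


Systematic error = measured - true
= 564.97 - 197.02
= 367.9500

367.9500


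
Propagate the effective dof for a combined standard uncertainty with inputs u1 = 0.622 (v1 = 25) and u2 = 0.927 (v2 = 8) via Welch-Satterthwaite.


uc = sqrt(u1^2 + u2^2) = sqrt(0.622^2 + 0.927^2) = 1.1163391
v_eff = uc^4 / (u1^4/v1 + u2^4/v2)
= 1.1163391^4 / (0.622^4/25 + 0.927^4/8)
= 1.5530468 / 0.09829296
v_eff = 15.8002

15.8002


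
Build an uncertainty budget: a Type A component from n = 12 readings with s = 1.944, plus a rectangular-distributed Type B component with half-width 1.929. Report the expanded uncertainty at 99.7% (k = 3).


u_A = s / sqrt(n) = 1.944 / sqrt(12) = 0.56118446
u_B = half_width / sqrt(3) = 1.929 / sqrt(3) = 1.1137087
uc = sqrt(u_A^2 + u_B^2) = sqrt(0.56118446^2 + 1.1137087^2) = 1.2471067
U = k * uc = 3 * 1.2471067
U = 3.7413

3.7413


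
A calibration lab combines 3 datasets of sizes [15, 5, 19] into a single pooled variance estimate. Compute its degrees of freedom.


nu = sum_i (n_i - 1)
nu = ((15 - 1) + (5 - 1) + (19 - 1))
nu = 14 + 4 + 18
nu = 36

36


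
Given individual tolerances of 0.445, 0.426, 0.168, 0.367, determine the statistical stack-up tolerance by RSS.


RSS = sqrt(0.445^2 + 0.426^2 + 0.168^2 + 0.367^2)
= sqrt(0.542414)
= 0.7365

0.7365


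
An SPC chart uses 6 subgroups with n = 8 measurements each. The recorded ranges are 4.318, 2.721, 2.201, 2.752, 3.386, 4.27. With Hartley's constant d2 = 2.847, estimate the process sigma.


R_bar = (4.318 + 2.721 + 2.201 + 2.752 + 3.386 + 4.27) / 6
R_bar = 19.648 / 6 = 3.2746667
sigma_hat = R_bar / d2 = 3.2746667 / 2.847 = 1.1502

1.1502


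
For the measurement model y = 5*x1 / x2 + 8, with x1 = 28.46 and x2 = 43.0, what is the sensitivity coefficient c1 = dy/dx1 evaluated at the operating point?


y = 5*x1 / x2 + 8
dy/dx1 = 5/x2
Evaluate at x2 = 43.0: c1 = 5 / 43.0
c1 = 0.1163

0.1163


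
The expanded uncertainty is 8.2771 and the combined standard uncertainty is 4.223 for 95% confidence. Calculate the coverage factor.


k = U / uc
k = 8.2771 / 4.223
k = 1.96

1.96


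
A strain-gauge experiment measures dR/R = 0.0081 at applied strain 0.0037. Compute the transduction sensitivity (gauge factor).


GF = (dR/R) / epsilon
= 0.0081 / 0.0037
= 2.1892

2.1892


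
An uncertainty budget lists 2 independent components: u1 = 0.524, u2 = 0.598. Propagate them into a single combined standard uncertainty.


uc = sqrt(0.524^2 + 0.598^2)
uc = sqrt(0.63218)
uc = 0.7951

0.7951


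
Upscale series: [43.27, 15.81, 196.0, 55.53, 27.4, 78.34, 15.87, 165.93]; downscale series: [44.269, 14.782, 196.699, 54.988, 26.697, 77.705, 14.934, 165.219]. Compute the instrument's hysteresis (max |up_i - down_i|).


|43.27 - 44.269| = 0.9990
|15.81 - 14.782| = 1.0280
|196.0 - 196.699| = 0.6990
|55.53 - 54.988| = 0.5420
|27.4 - 26.697| = 0.7030
|78.34 - 77.705| = 0.6350
|15.87 - 14.934| = 0.9360
|165.93 - 165.219| = 0.7110
hysteresis = max(diffs) = 1.0280

1.0280


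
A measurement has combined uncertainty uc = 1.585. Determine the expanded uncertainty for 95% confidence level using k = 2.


U = k * uc
U = 2 * 1.585
U = 3.1700

3.1700


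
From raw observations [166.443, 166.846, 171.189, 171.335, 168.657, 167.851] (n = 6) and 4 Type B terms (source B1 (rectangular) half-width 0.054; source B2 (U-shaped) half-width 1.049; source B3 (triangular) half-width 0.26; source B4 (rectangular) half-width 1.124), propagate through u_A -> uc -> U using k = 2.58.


mean = (166.443 + 166.846 + 171.189 + 171.335 + 168.657 + 167.851) / 6 = 168.7201667
s = sqrt(sum((x - mean)^2)/(n-1)) = 2.1161248
u_A = s / sqrt(n) = 2.1161248 / sqrt(6) = 0.86390433
u_B1 = 0.054 / sqrt(3) = 0.031176915
u_B2 = 1.049 / sqrt(2) = 0.74175501
u_B3 = 0.26 / sqrt(6) = 0.10614456
u_B4 = 1.124 / sqrt(3) = 0.6489417
uc = sqrt(0.86390433^2 + 0.031176915^2 + 0.74175501^2 + 0.10614456^2 + 0.6489417^2) = 1.3152548
U = k * uc = 2.58 * 1.3152548
U = 3.3934

3.3934


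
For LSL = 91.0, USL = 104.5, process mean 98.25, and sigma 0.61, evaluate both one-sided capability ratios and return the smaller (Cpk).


Cpu = (USL - mean) / (3*sigma) = (104.5 - 98.25) / (3*0.61) = 3.4153
Cpl = (mean - LSL) / (3*sigma) = (98.25 - 91.0) / (3*0.61) = 3.9617
Cpk = min(Cpu, Cpl) = 3.4153

3.4153


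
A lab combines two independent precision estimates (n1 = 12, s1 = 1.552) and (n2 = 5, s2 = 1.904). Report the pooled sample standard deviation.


s_p = sqrt(((n1-1)*s1^2 + (n2-1)*s2^2) / (n1+n2-2))
numerator = (12-1)*1.552^2 + (5-1)*1.904^2 = 26.495744 + 14.500864 = 40.996608
denominator = 12 + 5 - 2 = 15
s_p^2 = 40.996608 / 15 = 2.7331072
s_p = sqrt(2.7331072) = 1.6532

1.6532


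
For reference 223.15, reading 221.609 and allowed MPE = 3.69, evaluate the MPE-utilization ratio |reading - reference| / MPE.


e = indication - reference = 221.609 - 223.15 = -1.5410
|e| = 1.5410
ratio = |e| / MPE = 1.5410 / 3.69
ratio = 0.4176

0.4176


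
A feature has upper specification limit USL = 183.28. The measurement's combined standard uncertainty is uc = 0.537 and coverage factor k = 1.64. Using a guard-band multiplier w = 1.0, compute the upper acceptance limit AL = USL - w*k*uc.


U = k * uc = 1.64 * 0.537 = 0.88068
guard band g = w * U = 1.0 * 0.88068 = 0.88068
AL = USL - g = 183.28 - 0.88068
AL = 182.3993

182.3993


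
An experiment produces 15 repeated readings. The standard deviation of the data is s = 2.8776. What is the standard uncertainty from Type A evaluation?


u_A = s / sqrt(n)
u_A = 2.8776 / sqrt(15)
u_A = 2.8776 / 3.8729833
u_A = 0.7430

0.7430


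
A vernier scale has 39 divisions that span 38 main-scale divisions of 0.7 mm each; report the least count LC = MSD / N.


LC = MSD / n_div
= 0.7 / 39
= 0.0179

0.0179


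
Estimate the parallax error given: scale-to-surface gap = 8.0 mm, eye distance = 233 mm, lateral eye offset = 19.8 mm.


error = h * offset / d
= 8.0 * 19.8 / 233
= 0.6798

0.6798


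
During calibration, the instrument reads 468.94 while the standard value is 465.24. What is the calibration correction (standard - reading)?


Correction = standard - reading
= 465.24 - 468.94
= -3.7000

-3.7000


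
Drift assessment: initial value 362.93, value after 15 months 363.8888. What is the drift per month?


rate = (v2 - v1) / months
= (363.8888 - 362.93) / 15
= 0.9588 / 15
= 0.0639

0.0639


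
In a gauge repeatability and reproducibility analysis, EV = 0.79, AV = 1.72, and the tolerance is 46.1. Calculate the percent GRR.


GRR = sqrt(EV^2 + AV^2) = sqrt(0.79^2 + 1.72^2) = 1.8927493
%GRR = GRR / tol * 100 = 1.8927493 / 46.1 * 100
%GRR = 4.1057

4.1057


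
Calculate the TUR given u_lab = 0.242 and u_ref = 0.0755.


TUR = u_lab / u_ref
= 0.242 / 0.0755
= 3.2053

3.2053


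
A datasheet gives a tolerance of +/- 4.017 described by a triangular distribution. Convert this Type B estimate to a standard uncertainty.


u_B = half_width / sqrt(6)
u_B = 4.017 / 2.4494897
u_B = 1.6399

1.6399


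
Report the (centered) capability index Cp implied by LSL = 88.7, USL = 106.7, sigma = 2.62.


Cp = (USL - LSL) / (6 * sigma)
= (106.7 - 88.7) / (6 * 2.62)
= 18.0000 / 15.7200
= 1.1450

1.1450


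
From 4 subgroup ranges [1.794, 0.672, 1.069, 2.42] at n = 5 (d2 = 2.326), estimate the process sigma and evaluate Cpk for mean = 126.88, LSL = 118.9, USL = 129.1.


R_bar = (1.794 + 0.672 + 1.069 + 2.42) / 4 = 1.48875
sigma = R_bar / d2 = 1.48875 / 2.326 = 0.64004729
Cp = (USL - LSL)/(6*sigma) = (129.1 - 118.9)/(6*0.64004729) = 2.6561
Cpu = (129.1 - 126.88)/(3*0.64004729) = 1.1562
Cpl = (126.88 - 118.9)/(3*0.64004729) = 4.1559
Cpk = min(Cpu, Cpl) = 1.1562

1.1562


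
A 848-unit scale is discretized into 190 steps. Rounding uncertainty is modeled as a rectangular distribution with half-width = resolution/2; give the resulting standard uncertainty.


resolution = range / divisions
resolution = 848 / 190 = 4.4631579
u_res = resolution / (2*sqrt(3))
u_res = 4.4631579 / 3.4641016
u_res = 1.2884

1.2884


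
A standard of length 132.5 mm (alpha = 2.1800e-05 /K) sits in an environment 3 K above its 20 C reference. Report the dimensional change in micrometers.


dL = L * alpha * dT
= 132.5 * 2.1800e-05 * 3
= 0.0086655 mm
dL_um = 0.0086655 * 1000 = 8.6655 um

8.6655


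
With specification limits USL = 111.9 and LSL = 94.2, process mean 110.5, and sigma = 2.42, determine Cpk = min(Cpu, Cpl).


Cpu = (USL - mean) / (3*sigma) = (111.9 - 110.5) / (3*2.42) = 0.1928
Cpl = (mean - LSL) / (3*sigma) = (110.5 - 94.2) / (3*2.42) = 2.2452
Cpk = min(Cpu, Cpl) = 0.1928

0.1928


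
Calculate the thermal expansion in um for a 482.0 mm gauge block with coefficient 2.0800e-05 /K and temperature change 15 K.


dL = L * alpha * dT
= 482.0 * 2.0800e-05 * 15
= 0.1503840 mm
dL_um = 0.1503840 * 1000 = 150.3840 um

150.3840


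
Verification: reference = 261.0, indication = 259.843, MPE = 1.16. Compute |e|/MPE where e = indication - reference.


e = indication - reference = 259.843 - 261.0 = -1.1570
|e| = 1.1570
ratio = |e| / MPE = 1.1570 / 1.16
ratio = 0.9974

0.9974


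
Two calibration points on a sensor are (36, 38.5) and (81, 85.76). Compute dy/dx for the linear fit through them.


slope = (y2 - y1) / (x2 - x1)
= (85.76 - 38.5) / (81 - 36)
= 47.2600 / 45
= 1.0502

1.0502


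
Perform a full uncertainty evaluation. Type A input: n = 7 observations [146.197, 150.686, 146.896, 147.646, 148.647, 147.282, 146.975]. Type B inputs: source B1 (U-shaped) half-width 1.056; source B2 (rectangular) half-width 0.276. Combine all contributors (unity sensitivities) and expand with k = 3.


mean = (146.197 + 150.686 + 146.896 + 147.646 + 148.647 + 147.282 + 146.975) / 7 = 147.7612857
s = sqrt(sum((x - mean)^2)/(n-1)) = 1.4941778
u_A = s / sqrt(n) = 1.4941778 / sqrt(7) = 0.56474612
u_B1 = 1.056 / sqrt(2) = 0.74670476
u_B2 = 0.276 / sqrt(3) = 0.15934867
uc = sqrt(0.56474612^2 + 0.74670476^2 + 0.15934867^2) = 0.9496832
U = k * uc = 3 * 0.9496832
U = 2.8490

2.8490


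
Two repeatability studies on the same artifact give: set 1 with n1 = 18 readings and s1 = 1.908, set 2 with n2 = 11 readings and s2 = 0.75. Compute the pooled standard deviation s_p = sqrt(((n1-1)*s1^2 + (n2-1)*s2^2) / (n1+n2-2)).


s_p = sqrt(((n1-1)*s1^2 + (n2-1)*s2^2) / (n1+n2-2))
numerator = (18-1)*1.908^2 + (11-1)*0.75^2 = 61.887888 + 5.625 = 67.512888
denominator = 18 + 11 - 2 = 27
s_p^2 = 67.512888 / 27 = 2.5004773
s_p = sqrt(2.5004773) = 1.5813

1.5813


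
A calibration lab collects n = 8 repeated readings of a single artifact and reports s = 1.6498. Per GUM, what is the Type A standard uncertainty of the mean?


u_A = s / sqrt(n)
u_A = 1.6498 / sqrt(8)
u_A = 1.6498 / 2.8284271
u_A = 0.5833

0.5833


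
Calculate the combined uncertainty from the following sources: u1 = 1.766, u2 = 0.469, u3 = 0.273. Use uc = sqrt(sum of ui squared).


uc = sqrt(1.766^2 + 0.469^2 + 0.273^2)
uc = sqrt(3.413246)
uc = 1.8475

1.8475


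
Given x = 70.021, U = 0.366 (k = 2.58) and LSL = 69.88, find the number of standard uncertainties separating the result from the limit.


u = U / k = 0.366 / 2.58 = 0.14186047
margin = |LSL - x| = |69.88 - 70.021| = 0.141
z = margin / u = 0.141 / 0.14186047
z = 0.9939

0.9939


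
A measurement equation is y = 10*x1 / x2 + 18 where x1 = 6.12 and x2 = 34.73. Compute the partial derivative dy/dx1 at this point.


y = 10*x1 / x2 + 18
dy/dx1 = 10/x2
Evaluate at x2 = 34.73: c1 = 10 / 34.73
c1 = 0.2879

0.2879


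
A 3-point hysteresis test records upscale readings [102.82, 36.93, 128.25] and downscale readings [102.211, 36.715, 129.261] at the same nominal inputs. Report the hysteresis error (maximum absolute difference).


|102.82 - 102.211| = 0.6090
|36.93 - 36.715| = 0.2150
|128.25 - 129.261| = 1.0110
hysteresis = max(diffs) = 1.0110

1.0110


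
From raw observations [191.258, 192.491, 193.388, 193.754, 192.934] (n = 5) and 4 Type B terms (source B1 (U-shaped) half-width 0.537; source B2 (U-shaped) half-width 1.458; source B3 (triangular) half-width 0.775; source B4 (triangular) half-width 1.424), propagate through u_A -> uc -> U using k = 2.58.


mean = (191.258 + 192.491 + 193.388 + 193.754 + 192.934) / 5 = 192.765
s = sqrt(sum((x - mean)^2)/(n-1)) = 0.96707497
u_A = s / sqrt(n) = 0.96707497 / sqrt(5) = 0.43248907
u_B1 = 0.537 / sqrt(2) = 0.37971634
u_B2 = 1.458 / sqrt(2) = 1.0309617
u_B3 = 0.775 / sqrt(6) = 0.31639243
u_B4 = 1.424 / sqrt(6) = 0.58134557
uc = sqrt(0.43248907^2 + 0.37971634^2 + 1.0309617^2 + 0.31639243^2 + 0.58134557^2) = 1.3535805
U = k * uc = 2.58 * 1.3535805
U = 3.4922

3.4922


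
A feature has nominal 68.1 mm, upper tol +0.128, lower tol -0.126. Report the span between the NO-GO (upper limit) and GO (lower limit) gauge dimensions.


GO = nominal - lower_tol (smallest hole = maximum material condition)
GO = 68.1 - 0.126 = 67.974
NO-GO = nominal + upper_tol (largest hole = least material condition)
NO-GO = 68.1 + 0.128 = 68.228
spread = NO-GO - GO = 68.228 - 67.974 = 0.2540

0.2540


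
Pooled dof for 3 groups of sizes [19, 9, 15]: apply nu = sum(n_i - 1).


nu = sum_i (n_i - 1)
nu = ((19 - 1) + (9 - 1) + (15 - 1))
nu = 18 + 8 + 14
nu = 40

40


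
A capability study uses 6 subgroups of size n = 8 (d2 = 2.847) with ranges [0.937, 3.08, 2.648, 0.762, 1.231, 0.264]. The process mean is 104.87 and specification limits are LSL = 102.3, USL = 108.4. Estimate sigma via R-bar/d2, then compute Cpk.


R_bar = (0.937 + 3.08 + 2.648 + 0.762 + 1.231 + 0.264) / 6 = 1.487
sigma = R_bar / d2 = 1.487 / 2.847 = 0.52230418
Cp = (USL - LSL)/(6*sigma) = (108.4 - 102.3)/(6*0.52230418) = 1.9465
Cpu = (108.4 - 104.87)/(3*0.52230418) = 2.2528
Cpl = (104.87 - 102.3)/(3*0.52230418) = 1.6402
Cpk = min(Cpu, Cpl) = 1.6402

1.6402


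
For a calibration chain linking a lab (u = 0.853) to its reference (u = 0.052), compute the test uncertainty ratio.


TUR = u_lab / u_ref
= 0.853 / 0.052
= 16.4038

16.4038


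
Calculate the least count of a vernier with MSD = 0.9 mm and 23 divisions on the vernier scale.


LC = MSD / n_div
= 0.9 / 23
= 0.0391

0.0391


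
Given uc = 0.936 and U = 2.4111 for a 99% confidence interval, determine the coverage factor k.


k = U / uc
k = 2.4111 / 0.936
k = 2.576

2.576


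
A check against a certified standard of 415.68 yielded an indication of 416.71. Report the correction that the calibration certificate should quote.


Correction = standard - reading
= 415.68 - 416.71
= -1.0300

-1.0300


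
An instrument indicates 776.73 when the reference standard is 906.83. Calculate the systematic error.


Systematic error = measured - true
= 776.73 - 906.83
= -130.1000

-130.1000


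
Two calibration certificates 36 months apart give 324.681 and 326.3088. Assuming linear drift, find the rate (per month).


rate = (v2 - v1) / months
= (326.3088 - 324.681) / 36
= 1.6278 / 36
= 0.0452

0.0452


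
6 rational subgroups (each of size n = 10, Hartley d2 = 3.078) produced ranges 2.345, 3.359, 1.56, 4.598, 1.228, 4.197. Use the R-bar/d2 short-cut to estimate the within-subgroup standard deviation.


R_bar = (2.345 + 3.359 + 1.56 + 4.598 + 1.228 + 4.197) / 6
R_bar = 17.287 / 6 = 2.8811667
sigma_hat = R_bar / d2 = 2.8811667 / 3.078 = 0.9361

0.9361


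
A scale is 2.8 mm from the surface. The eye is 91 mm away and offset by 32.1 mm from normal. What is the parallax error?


error = h * offset / d
= 2.8 * 32.1 / 91
= 0.9877

0.9877


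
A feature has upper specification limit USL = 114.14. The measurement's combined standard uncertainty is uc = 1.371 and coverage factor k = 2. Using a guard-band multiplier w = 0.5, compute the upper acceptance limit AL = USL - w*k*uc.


U = k * uc = 2 * 1.371 = 2.742
guard band g = w * U = 0.5 * 2.742 = 1.371
AL = USL - g = 114.14 - 1.371
AL = 112.7690

112.7690


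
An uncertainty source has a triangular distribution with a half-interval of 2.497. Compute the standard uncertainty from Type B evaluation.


u_B = half_width / sqrt(6)
u_B = 2.497 / 2.4494897
u_B = 1.0194

1.0194


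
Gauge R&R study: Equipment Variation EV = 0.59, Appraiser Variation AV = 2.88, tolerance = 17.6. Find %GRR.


GRR = sqrt(EV^2 + AV^2) = sqrt(0.59^2 + 2.88^2) = 2.9398129
%GRR = GRR / tol * 100 = 2.9398129 / 17.6 * 100
%GRR = 16.7035

16.7035


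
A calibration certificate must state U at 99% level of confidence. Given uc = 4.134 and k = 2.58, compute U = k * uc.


U = k * uc
U = 2.58 * 4.134
U = 10.6657

10.6657


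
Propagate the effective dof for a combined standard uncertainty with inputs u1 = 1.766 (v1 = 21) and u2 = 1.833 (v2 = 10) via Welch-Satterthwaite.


uc = sqrt(u1^2 + u2^2) = sqrt(1.766^2 + 1.833^2) = 2.5453183
v_eff = uc^4 / (u1^4/v1 + u2^4/v2)
= 2.5453183^4 / (1.766^4/21 + 1.833^4/10)
= 41.972844 / 1.5920587
v_eff = 26.3639

26.3639


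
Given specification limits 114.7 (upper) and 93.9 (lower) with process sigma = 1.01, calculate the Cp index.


Cp = (USL - LSL) / (6 * sigma)
= (114.7 - 93.9) / (6 * 1.01)
= 20.8000 / 6.0600
= 3.4323

3.4323


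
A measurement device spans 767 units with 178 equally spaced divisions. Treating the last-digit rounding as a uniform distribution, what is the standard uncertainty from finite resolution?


resolution = range / divisions
resolution = 767 / 178 = 4.3089888
u_res = resolution / (2*sqrt(3))
u_res = 4.3089888 / 3.4641016
u_res = 1.2439

1.2439


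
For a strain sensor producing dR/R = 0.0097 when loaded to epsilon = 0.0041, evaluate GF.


GF = (dR/R) / epsilon
= 0.0097 / 0.0041
= 2.3659

2.3659


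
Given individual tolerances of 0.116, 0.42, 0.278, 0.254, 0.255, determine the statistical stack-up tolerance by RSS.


RSS = sqrt(0.116^2 + 0.42^2 + 0.278^2 + 0.254^2 + 0.255^2)
= sqrt(0.396681)
= 0.6298

0.6298


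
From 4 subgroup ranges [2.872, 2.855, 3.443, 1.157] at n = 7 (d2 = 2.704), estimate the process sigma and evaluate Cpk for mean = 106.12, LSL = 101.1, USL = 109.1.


R_bar = (2.872 + 2.855 + 3.443 + 1.157) / 4 = 2.58175
sigma = R_bar / d2 = 2.58175 / 2.704 = 0.9547892
Cp = (USL - LSL)/(6*sigma) = (109.1 - 101.1)/(6*0.9547892) = 1.3965
Cpu = (109.1 - 106.12)/(3*0.9547892) = 1.0404
Cpl = (106.12 - 101.1)/(3*0.9547892) = 1.7526
Cpk = min(Cpu, Cpl) = 1.0404

1.0404


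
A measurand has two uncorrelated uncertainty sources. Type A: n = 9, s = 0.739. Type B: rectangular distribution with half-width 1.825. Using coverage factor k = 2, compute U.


u_A = s / sqrt(n) = 0.739 / sqrt(9) = 0.24633333
u_B = half_width / sqrt(3) = 1.825 / sqrt(3) = 1.0536642
uc = sqrt(u_A^2 + u_B^2) = sqrt(0.24633333^2 + 1.0536642^2) = 1.0820759
U = k * uc = 2 * 1.0820759
U = 2.1642

2.1642


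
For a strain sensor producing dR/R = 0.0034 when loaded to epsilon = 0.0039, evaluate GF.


GF = (dR/R) / epsilon
= 0.0034 / 0.0039
= 0.8718

0.8718


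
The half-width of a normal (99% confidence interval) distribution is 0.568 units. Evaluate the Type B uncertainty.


u_B = half_width / 2.576
u_B = 0.568 / 2.576
u_B = 0.2205

0.2205


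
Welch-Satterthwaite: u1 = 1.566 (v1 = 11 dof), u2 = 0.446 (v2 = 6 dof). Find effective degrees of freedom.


uc = sqrt(u1^2 + u2^2) = sqrt(1.566^2 + 0.446^2) = 1.6282727
v_eff = uc^4 / (u1^4/v1 + u2^4/v2)
= 1.6282727^4 / (1.566^4/11 + 0.446^4/6)
= 7.0292431 / 0.55332641
v_eff = 12.7036

12.7036


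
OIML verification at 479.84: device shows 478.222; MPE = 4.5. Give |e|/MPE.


e = indication - reference = 478.222 - 479.84 = -1.6180
|e| = 1.6180
ratio = |e| / MPE = 1.6180 / 4.5
ratio = 0.3596

0.3596


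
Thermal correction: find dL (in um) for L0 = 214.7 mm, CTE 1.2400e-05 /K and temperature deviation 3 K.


dL = L * alpha * dT
= 214.7 * 1.2400e-05 * 3
= 0.0079868 mm
dL_um = 0.0079868 * 1000 = 7.9868 um

7.9868


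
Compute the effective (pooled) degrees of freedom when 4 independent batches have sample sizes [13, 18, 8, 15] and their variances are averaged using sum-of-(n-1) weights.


nu = sum_i (n_i - 1)
nu = ((13 - 1) + (18 - 1) + (8 - 1) + (15 - 1))
nu = 12 + 17 + 7 + 14
nu = 50

50


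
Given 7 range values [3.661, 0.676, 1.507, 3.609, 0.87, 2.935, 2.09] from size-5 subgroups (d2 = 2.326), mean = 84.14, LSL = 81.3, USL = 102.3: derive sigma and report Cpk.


R_bar = (3.661 + 0.676 + 1.507 + 3.609 + 0.87 + 2.935 + 2.09) / 7 = 2.1925714
sigma = R_bar / d2 = 2.1925714 / 2.326 = 0.94263603
Cp = (USL - LSL)/(6*sigma) = (102.3 - 81.3)/(6*0.94263603) = 3.7130
Cpu = (102.3 - 84.14)/(3*0.94263603) = 6.4217
Cpl = (84.14 - 81.3)/(3*0.94263603) = 1.0043
Cpk = min(Cpu, Cpl) = 1.0043

1.0043


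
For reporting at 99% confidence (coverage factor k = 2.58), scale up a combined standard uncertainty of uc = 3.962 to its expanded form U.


U = k * uc
U = 2.58 * 3.962
U = 10.2220

10.2220


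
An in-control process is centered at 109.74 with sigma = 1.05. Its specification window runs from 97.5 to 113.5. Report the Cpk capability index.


Cpu = (USL - mean) / (3*sigma) = (113.5 - 109.74) / (3*1.05) = 1.1937
Cpl = (mean - LSL) / (3*sigma) = (109.74 - 97.5) / (3*1.05) = 3.8857
Cpk = min(Cpu, Cpl) = 1.1937

1.1937


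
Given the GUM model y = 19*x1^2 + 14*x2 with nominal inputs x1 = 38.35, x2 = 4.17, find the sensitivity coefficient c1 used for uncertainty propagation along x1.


y = 19*x1^2 + 14*x2
dy/dx1 = 2*19*x1
Evaluate at x1 = 38.35: c1 = 38 * 38.35
c1 = 1457.3000

1457.3000


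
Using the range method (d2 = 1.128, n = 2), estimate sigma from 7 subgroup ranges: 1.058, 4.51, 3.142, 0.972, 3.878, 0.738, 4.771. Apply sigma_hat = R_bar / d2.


R_bar = (1.058 + 4.51 + 3.142 + 0.972 + 3.878 + 0.738 + 4.771) / 7
R_bar = 19.069 / 7 = 2.7241429
sigma_hat = R_bar / d2 = 2.7241429 / 1.128 = 2.4150

2.4150


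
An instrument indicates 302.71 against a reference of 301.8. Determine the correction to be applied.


Correction = standard - reading
= 301.8 - 302.71
= -0.9100

-0.9100


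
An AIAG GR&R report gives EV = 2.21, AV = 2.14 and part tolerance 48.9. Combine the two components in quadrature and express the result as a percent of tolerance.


GRR = sqrt(EV^2 + AV^2) = sqrt(2.21^2 + 2.14^2) = 3.0763127
%GRR = GRR / tol * 100 = 3.0763127 / 48.9 * 100
%GRR = 6.2910

6.2910


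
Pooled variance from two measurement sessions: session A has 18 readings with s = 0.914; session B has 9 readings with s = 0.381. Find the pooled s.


s_p = sqrt(((n1-1)*s1^2 + (n2-1)*s2^2) / (n1+n2-2))
numerator = (18-1)*0.914^2 + (9-1)*0.381^2 = 14.201732 + 1.161288 = 15.36302
denominator = 18 + 9 - 2 = 25
s_p^2 = 15.36302 / 25 = 0.6145208
s_p = sqrt(0.6145208) = 0.7839

0.7839


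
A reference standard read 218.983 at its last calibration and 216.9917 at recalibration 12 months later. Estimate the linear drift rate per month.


rate = (v2 - v1) / months
= (216.9917 - 218.983) / 12
= -1.9913 / 12
= -0.1659

-0.1659


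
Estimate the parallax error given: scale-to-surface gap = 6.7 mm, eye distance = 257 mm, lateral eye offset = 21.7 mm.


error = h * offset / d
= 6.7 * 21.7 / 257
= 0.5657

0.5657


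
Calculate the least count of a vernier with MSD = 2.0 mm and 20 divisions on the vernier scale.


LC = MSD / n_div
= 2.0 / 20
= 0.1000

0.1000


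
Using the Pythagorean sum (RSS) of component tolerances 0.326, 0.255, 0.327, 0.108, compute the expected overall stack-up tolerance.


RSS = sqrt(0.326^2 + 0.255^2 + 0.327^2 + 0.108^2)
= sqrt(0.289894)
= 0.5384

0.5384


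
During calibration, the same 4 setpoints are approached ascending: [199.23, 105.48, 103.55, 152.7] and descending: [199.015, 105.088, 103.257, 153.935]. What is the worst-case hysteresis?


|199.23 - 199.015| = 0.2150
|105.48 - 105.088| = 0.3920
|103.55 - 103.257| = 0.2930
|152.7 - 153.935| = 1.2350
hysteresis = max(diffs) = 1.2350

1.2350


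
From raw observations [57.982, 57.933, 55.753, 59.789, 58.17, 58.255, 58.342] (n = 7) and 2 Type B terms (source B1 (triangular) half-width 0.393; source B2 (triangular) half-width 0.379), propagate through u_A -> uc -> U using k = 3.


mean = (57.982 + 57.933 + 55.753 + 59.789 + 58.17 + 58.255 + 58.342) / 7 = 58.032
s = sqrt(sum((x - mean)^2)/(n-1)) = 1.1872983
u_A = s / sqrt(n) = 1.1872983 / sqrt(7) = 0.44875658
u_B1 = 0.393 / sqrt(6) = 0.16044158
u_B2 = 0.379 / sqrt(6) = 0.1547261
uc = sqrt(0.44875658^2 + 0.16044158^2 + 0.1547261^2) = 0.501063
U = k * uc = 3 * 0.501063
U = 1.5032

1.5032


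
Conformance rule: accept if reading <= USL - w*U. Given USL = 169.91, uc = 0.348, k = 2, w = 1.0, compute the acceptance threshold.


U = k * uc = 2 * 0.348 = 0.696
guard band g = w * U = 1.0 * 0.696 = 0.696
AL = USL - g = 169.91 - 0.696
AL = 169.2140

169.2140


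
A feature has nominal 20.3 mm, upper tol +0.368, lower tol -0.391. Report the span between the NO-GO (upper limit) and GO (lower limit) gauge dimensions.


GO = nominal - lower_tol (smallest hole = maximum material condition)
GO = 20.3 - 0.391 = 19.909
NO-GO = nominal + upper_tol (largest hole = least material condition)
NO-GO = 20.3 + 0.368 = 20.668
spread = NO-GO - GO = 20.668 - 19.909 = 0.7590

0.7590
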